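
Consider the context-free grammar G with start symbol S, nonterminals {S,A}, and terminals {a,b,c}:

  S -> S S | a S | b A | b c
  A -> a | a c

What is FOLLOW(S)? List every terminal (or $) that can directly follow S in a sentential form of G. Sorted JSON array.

Compute FIRST by fixpoint:
pass 1:
  A via A→a: +{a}
  S via S→a S: +{a}
  S via S→b A: +{b}
  S: {a,b}  A: {a}
pass 2: — fixpoint
  S: {a,b}  A: {a}

FOLLOW sets:
initialize: $ ∈ FOLLOW(S)
round 1:
  S→S S: FOLLOW(S) ⊇ FIRST(S) = {a,b}; new: +{a,b}
  S→b A: FOLLOW(A) ⊇ FOLLOW(S) ⊇ {$,a,b}; new: +{$,a,b}
  FOLLOW[S]={$,a,b}  FOLLOW[A]={$,a,b}
round 2: (no change)
  FOLLOW[S]={$,a,b}  FOLLOW[A]={$,a,b}

FOLLOW(S) = ["$", "a", "b"]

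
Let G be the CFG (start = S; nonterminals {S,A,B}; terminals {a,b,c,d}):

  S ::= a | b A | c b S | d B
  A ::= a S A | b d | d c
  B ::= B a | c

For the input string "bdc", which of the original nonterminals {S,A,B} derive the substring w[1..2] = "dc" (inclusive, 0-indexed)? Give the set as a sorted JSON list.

CNF form of G:
  S -> T1 A | T2 B | T3 X5 | a
  A -> T0 X4 | T1 T2 | T2 T3
  B -> B T0 | c
  T0 -> a
  T1 -> b
  T2 -> d
  T3 -> c
  X4 -> S A
  X5 -> T1 S

CYK fill — only the sub-triangle for w[1..2]:
  [1..1]={T2}  "d"  orig:{}
  [2..2]={B,T3}  "c"  orig:{B}
  [1..2]={A,S}  "dc"

Original NTs in T[1,2] deriving "dc": ["A", "S"]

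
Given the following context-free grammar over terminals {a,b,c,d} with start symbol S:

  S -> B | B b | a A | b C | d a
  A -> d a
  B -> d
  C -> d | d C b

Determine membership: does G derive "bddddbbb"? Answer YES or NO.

CNF form of G:
  S -> B T2 | T0 T1 | T1 A | T2 C | d
  A -> T0 T1
  B -> d
  C -> T0 X3 | d
  T0 -> d
  T1 -> a
  T2 -> b
  X3 -> C T2

Fill CYK table bottom-up:
  cell(0,0) b: {T2}  orig:{}
  cell(1,1) d: {B,C,S,T0}  orig:{B,C,S}
  cell(2,2) d: {B,C,S,T0}  orig:{B,C,S}
  cell(3,3) d: {B,C,S,T0}  orig:{B,C,S}
  cell(4,4) d: {B,C,S,T0}  orig:{B,C,S}
  cell(5,5) b: {T2}  orig:{}
  cell(6,6) b: {T2}  orig:{}
  cell(7,7) b: {T2}  orig:{}
  cell(0,1) bd: {S}
  cell(1,2) dd: ∅
  cell(2,3) dd: ∅
  cell(3,4) dd: ∅
  cell(4,5) db: {S,X3}  orig:{S}
  cell(5,6) bb: ∅
  cell(6,7) bb: ∅
  cell(0,2) bdd: ∅
  cell(1,3) ddd: ∅
  cell(2,4) ddd: ∅
  cell(3,5) ddb: {C}
  cell(4,6) dbb: ∅
  cell(5,7) bbb: ∅
  cell(0,3) bddd: ∅
  cell(1,4) dddd: ∅
  cell(2,5) dddb: ∅
  cell(3,6) ddbb: {X3}  orig:{}
  cell(4,7) dbbb: ∅
  cell(0,4) bdddd: ∅
  cell(1,5) ddddb: ∅
  cell(2,6) dddbb: {C}
  cell(3,7) ddbbb: ∅
  cell(0,5) bddddb: ∅
  cell(1,6) ddddbb: ∅
  cell(2,7) dddbbb: {X3}  orig:{}
  cell(0,6) bddddbb: ∅
  cell(1,7) ddddbbb: {C}
  cell(0,7) bddddbbb: {S}

S ∈ T[0,7] ⇒ YES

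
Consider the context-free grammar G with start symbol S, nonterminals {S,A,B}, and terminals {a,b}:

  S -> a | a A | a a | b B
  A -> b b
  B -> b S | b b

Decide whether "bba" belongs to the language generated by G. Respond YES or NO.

Convert to CNF:
  S -> T0 B | T1 A | T1 T1 | a
  A -> T0 T0
  B -> T0 S | T0 T0
  T0 -> b
  T1 -> a

CYK fill:
  cell(0,0) b: {T0}  orig:{}
  cell(1,1) b: {T0}  orig:{}
  cell(2,2) a: {S,T1}  orig:{S}
  cell(0,1) bb: {A,B}
  cell(1,2) ba: {B}
  cell(0,2) bba: {S}

S ∈ T[0,2] ⇒ YES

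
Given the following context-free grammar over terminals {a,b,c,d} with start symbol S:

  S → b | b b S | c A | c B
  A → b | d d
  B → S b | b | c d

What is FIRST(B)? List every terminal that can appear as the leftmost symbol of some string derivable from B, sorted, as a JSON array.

FIRST sets, iterate to fixpoint:
round 1:
  A via A→b: +{b}
  A via A→d d: +{d}
  B via B→b: +{b}
  B via B→c d: +{c}
  S via S→b: +{b}
  S via S→c A: +{c}
  FIRST[S]={b,c}  FIRST[A]={b,d}  FIRST[B]={b,c}
round 2: (no change)
  FIRST[S]={b,c}  FIRST[A]={b,d}  FIRST[B]={b,c}

FIRST(B) = ["b", "c"]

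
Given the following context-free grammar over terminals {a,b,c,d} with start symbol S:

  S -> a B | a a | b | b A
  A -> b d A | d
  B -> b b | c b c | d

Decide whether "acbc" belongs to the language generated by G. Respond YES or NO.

CNF form of G:
  S -> T0 A | T3 B | T3 T3 | b
  A -> T0 X4 | d
  B -> T0 T0 | T2 X5 | d
  T0 -> b
  T1 -> d
  T2 -> c
  T3 -> a
  X4 -> T1 A
  X5 -> T0 T2

Fill CYK table bottom-up:
  T[0,0] 'a' = {T3}  orig:{}
  T[1,1] 'c' = {T2}  orig:{}
  T[2,2] 'b' = {S,T0}  orig:{S}
  T[3,3] 'c' = {T2}  orig:{}
  T[0,1] 'ac' = ∅
  T[1,2] 'cb' = ∅
  T[2,3] 'bc' = {X5}  orig:{}
  T[0,2] 'acb' = ∅
  T[1,3] 'cbc' = {B}
  T[0,3] 'acbc' = {S}

S ∈ T[0,3] ⇒ YES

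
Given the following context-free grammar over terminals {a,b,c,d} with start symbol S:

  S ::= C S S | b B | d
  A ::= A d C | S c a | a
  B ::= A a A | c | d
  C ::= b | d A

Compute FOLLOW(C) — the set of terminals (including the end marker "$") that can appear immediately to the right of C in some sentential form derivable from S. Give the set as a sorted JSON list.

Compute FIRST by fixpoint:
iter 1:
  A via A→a: +{a}
  B via B→A a A: +{a}
  B via B→c: +{c}
  B via B→d: +{d}
  C via C→b: +{b}
  C via C→d A: +{d}
  S via S→C S S: +{b,d}
  S: {b,d}  A: {a}  B: {a,c,d}  C: {b,d}
iter 2:
  A via A→S c a: +{b,d}
  B via B→A a A: +{b}
  S: {b,d}  A: {a,b,d}  B: {a,b,c,d}  C: {b,d}
iter 3: done
  S: {b,d}  A: {a,b,d}  B: {a,b,c,d}  C: {b,d}

FOLLOW iteration:
initialize: $ ∈ FOLLOW(S)
round 1:
  A→A d C: FOLLOW(A) ⊇ FIRST(d) = {d}; new: +{d}
  A→A d C: FOLLOW(C) ⊇ FOLLOW(A) ⊇ {d}; new: +{d}
  A→S c a: FOLLOW(S) ⊇ FIRST(c) = {c}; new: +{c}
  B→A a A: FOLLOW(A) ⊇ FIRST(a) = {a}; new: +{a}
  S→C S S: FOLLOW(C) ⊇ FIRST(S) = {b,d}; new: +{b}
  S→C S S: FOLLOW(S) ⊇ FIRST(S) = {b,d}; new: +{b,d}
  S→b B: FOLLOW(B) ⊇ FOLLOW(S) ⊇ {$,b,c,d}; new: +{$,b,c,d}
  FOLLOW(S)={$,b,c,d}  FOLLOW(A)={a,d}  FOLLOW(B)={$,b,c,d}  FOLLOW(C)={b,d}
round 2:
  A→A d C: FOLLOW(C) ⊇ FOLLOW(A) ⊇ {a,d}; new: +{a}
  B→A a A: FOLLOW(A) ⊇ FOLLOW(B) ⊇ {$,b,c,d}; new: +{$,b,c}
  FOLLOW(S)={$,b,c,d}  FOLLOW(A)={$,a,b,c,d}  FOLLOW(B)={$,b,c,d}  FOLLOW(C)={a,b,d}
round 3:
  A→A d C: FOLLOW(C) ⊇ FOLLOW(A) ⊇ {$,a,b,c,d}; new: +{$,c}
  FOLLOW(S)={$,b,c,d}  FOLLOW(A)={$,a,b,c,d}  FOLLOW(B)={$,b,c,d}  FOLLOW(C)={$,a,b,c,d}
round 4: — fixpoint
  FOLLOW(S)={$,b,c,d}  FOLLOW(A)={$,a,b,c,d}  FOLLOW(B)={$,b,c,d}  FOLLOW(C)={$,a,b,c,d}

FOLLOW(C) = ["$", "a", "b", "c", "d"]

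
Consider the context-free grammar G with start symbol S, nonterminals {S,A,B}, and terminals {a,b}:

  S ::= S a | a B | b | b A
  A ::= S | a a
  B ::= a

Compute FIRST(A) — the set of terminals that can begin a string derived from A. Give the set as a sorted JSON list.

FIRST iteration:
round 1:
  A via A→a a: +{a}
  B via B→a: +{a}
  S via S→a B: +{a}
  S via S→b: +{b}
  FIRST(S)={a,b}  FIRST(A)={a}  FIRST(B)={a}
round 2:
  A via A→S: +{b}
  FIRST(S)={a,b}  FIRST(A)={a,b}  FIRST(B)={a}
round 3: done
  FIRST(S)={a,b}  FIRST(A)={a,b}  FIRST(B)={a}

FIRST(A) = ["a", "b"]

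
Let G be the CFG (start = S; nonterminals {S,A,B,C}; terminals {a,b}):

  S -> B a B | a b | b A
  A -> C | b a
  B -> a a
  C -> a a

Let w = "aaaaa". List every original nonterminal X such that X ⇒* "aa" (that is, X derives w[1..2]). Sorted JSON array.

Convert to CNF:
  S -> B X2 | T0 T1 | T1 A
  A -> T0 T0 | T1 T0
  B -> T0 T0
  C -> T0 T0
  T0 -> a
  T1 -> b
  X2 -> T0 B

Fill CYK table bottom-up (cells [i..j] with 1 ≤ i ≤ j ≤ 2 only):
  [1..1]={T0}  "a"  orig:{}
  [2..2]={T0}  "a"  orig:{}
  [1..2]={A,B,C}  "aa"

Original NTs in T[1,2] deriving "aa": ["A", "B", "C"]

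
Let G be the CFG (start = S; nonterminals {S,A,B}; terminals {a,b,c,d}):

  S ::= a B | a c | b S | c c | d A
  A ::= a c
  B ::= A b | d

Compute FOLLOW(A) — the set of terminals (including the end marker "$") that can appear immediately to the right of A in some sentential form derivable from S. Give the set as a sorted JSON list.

FIRST iteration:
[1]
  A via A→a c: +{a}
  B via B→A b: +{a}
  B via B→d: +{d}
  S via S→a B: +{a}
  S via S→b S: +{b}
  S via S→c c: +{c}
  S via S→d A: +{d}
  FIRST(S)={a,b,c,d}  FIRST(A)={a}  FIRST(B)={a,d}
[2] — fixpoint
  FIRST(S)={a,b,c,d}  FIRST(A)={a}  FIRST(B)={a,d}

Compute FOLLOW by fixpoint:
FOLLOW(S) := {$}
iter 1:
  B→A b: FOLLOW(A) ⊇ FIRST(b) = {b}; new: +{b}
  S→a B: FOLLOW(B) ⊇ FOLLOW(S) ⊇ {$}; new: +{$}
  S→d A: FOLLOW(A) ⊇ FOLLOW(S) ⊇ {$}; new: +{$}
  FOLLOW(S)={$}  FOLLOW(A)={$,b}  FOLLOW(B)={$}
iter 2: — fixpoint
  FOLLOW(S)={$}  FOLLOW(A)={$,b}  FOLLOW(B)={$}

FOLLOW(A) = ["$", "b"]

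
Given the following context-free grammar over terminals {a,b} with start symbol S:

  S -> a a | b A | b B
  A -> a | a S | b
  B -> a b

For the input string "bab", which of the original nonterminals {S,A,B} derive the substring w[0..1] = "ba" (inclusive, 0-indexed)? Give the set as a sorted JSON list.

CNF form of G:
  S -> T0 T0 | T1 A | T1 B
  A -> T0 S | a | b
  B -> T0 T1
  T0 -> a
  T1 -> b

Fill CYK table bottom-up — only the sub-triangle for w[0..1]:
  cell(0,0) b: {A,T1}  orig:{A}
  cell(1,1) a: {A,T0}  orig:{A}
  cell(0,1) ba: {S}

Original NTs in T[0,1] deriving "ba": ["S"]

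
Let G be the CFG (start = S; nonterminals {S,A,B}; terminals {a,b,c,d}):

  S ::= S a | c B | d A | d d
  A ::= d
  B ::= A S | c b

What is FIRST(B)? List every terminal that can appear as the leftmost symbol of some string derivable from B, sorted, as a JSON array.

FIRST iteration:
iter 1:
  A via A→d: +{d}
  B via B→A S: +{d}
  B via B→c b: +{c}
  S via S→c B: +{c}
  S via S→d A: +{d}
  S: {c,d}  A: {d}  B: {c,d}
iter 2: (stable)
  S: {c,d}  A: {d}  B: {c,d}

FIRST(B) = ["c", "d"]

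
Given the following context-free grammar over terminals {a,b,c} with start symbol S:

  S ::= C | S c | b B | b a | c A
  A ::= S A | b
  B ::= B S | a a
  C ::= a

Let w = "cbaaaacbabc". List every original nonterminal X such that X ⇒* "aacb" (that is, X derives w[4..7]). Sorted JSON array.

Convert to CNF:
  S -> S T1 | T1 A | T2 B | T2 T0 | a
  A -> S A | b
  B -> B S | T0 T0
  C -> a
  T0 -> a
  T1 -> c
  T2 -> b

CYK table (by increasing span) — only the sub-triangle for w[4..7]:
  cell(4,4) a: {C,S,T0}  orig:{C,S}
  cell(5,5) a: {C,S,T0}  orig:{C,S}
  cell(6,6) c: {T1}  orig:{}
  cell(7,7) b: {A,T2}  orig:{A}
  cell(4,5) aa: {B}
  cell(5,6) ac: {S}
  cell(6,7) cb: {S}
  cell(4,6) aac: ∅
  cell(5,7) acb: {A}
  cell(4,7) aacb: {A,B}

Original NTs in T[4,7] deriving "aacb": ["A", "B"]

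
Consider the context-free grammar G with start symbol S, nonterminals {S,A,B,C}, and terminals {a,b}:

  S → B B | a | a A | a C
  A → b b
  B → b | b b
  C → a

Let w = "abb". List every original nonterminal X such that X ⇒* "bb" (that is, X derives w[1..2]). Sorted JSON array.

CNF form of G:
  S -> B B | T1 A | T1 C | a
  A -> T0 T0
  B -> T0 T0 | b
  C -> a
  T0 -> b
  T1 -> a

Fill CYK table bottom-up — only the sub-triangle for w[1..2]:
  [1..1]={B,T0}  "b"  orig:{B}
  [2..2]={B,T0}  "b"  orig:{B}
  [1..2]={A,B,S}  "bb"

Original NTs in T[1,2] deriving "bb": ["A", "B", "S"]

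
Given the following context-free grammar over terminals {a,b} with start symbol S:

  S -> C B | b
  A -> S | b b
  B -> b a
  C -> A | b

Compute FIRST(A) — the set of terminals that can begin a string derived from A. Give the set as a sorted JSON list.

Compute FIRST by fixpoint:
pass 1:
  A via A→b b: +{b}
  B via B→b a: +{b}
  C via C→A: +{b}
  S via S→C B: +{b}
  FIRST(S)={b}  FIRST(A)={b}  FIRST(B)={b}  FIRST(C)={b}
pass 2: (no change)
  FIRST(S)={b}  FIRST(A)={b}  FIRST(B)={b}  FIRST(C)={b}

FIRST(A) = ["b"]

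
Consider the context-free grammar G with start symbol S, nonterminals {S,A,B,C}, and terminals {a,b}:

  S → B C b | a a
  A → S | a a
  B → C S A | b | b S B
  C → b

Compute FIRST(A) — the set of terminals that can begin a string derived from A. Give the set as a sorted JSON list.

FIRST sets, iterate to fixpoint:
iter 1:
  A via A→a a: +{a}
  B via B→b: +{b}
  C via C→b: +{b}
  S via S→B C b: +{b}
  S via S→a a: +{a}
  S: {a,b}  A: {a}  B: {b}  C: {b}
iter 2:
  A via A→S: +{b}
  S: {a,b}  A: {a,b}  B: {b}  C: {b}
iter 3: (stable)
  S: {a,b}  A: {a,b}  B: {b}  C: {b}

FIRST(A) = ["a", "b"]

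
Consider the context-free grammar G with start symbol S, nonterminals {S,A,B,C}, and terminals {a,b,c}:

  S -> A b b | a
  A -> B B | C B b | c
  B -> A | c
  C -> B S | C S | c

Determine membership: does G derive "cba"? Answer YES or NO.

CNF form of G:
  S -> A X3 | a
  A -> B B | C X1 | c
  B -> B B | C X2 | c
  C -> B S | C S | c
  T0 -> b
  X1 -> B T0
  X2 -> B T0
  X3 -> T0 T0

CYK fill:
  T[0,0] 'c' = {A,B,C}
  T[1,1] 'b' = {T0}  orig:{}
  T[2,2] 'a' = {S}
  T[0,1] 'cb' = {X1,X2}  orig:{}
  T[1,2] 'ba' = ∅
  T[0,2] 'cba' = ∅

S ∉ T[0,2] ⇒ NO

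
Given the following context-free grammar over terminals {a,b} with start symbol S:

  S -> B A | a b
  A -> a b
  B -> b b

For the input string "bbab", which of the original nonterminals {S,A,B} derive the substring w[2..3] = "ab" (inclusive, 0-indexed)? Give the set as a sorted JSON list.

CNF form of G:
  S -> B A | T0 T1
  A -> T0 T1
  B -> T1 T1
  T0 -> a
  T1 -> b

CYK table (by increasing span), restricted to cells inside w[2..3]:
  T[2,2] 'a' = {T0}  orig:{}
  T[3,3] 'b' = {T1}  orig:{}
  T[2,3] 'ab' = {A,S}

Original NTs in T[2,3] deriving "ab": ["A", "S"]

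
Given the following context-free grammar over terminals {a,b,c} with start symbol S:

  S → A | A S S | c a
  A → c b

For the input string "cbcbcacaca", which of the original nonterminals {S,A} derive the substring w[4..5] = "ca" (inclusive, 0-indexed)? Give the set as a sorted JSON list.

Convert to CNF:
  S -> A X3 | T0 T1 | T0 T2
  A -> T0 T1
  T0 -> c
  T1 -> b
  T2 -> a
  X3 -> S S

CYK table (by increasing span) (cells [i..j] with 4 ≤ i ≤ j ≤ 5 only):
  [4..4]={T0}  "c"  orig:{}
  [5..5]={T2}  "a"  orig:{}
  [4..5]={S}  "ca"

Original NTs in T[4,5] deriving "ca": ["S"]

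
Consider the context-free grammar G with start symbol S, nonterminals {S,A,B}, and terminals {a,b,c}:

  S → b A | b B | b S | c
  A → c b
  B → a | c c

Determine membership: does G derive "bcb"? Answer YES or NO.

CNF form of G:
  S -> T1 A | T1 B | T1 S | c
  A -> T0 T1
  B -> T0 T0 | a
  T0 -> c
  T1 -> b

Fill CYK table bottom-up:
  T[0,0] 'b' = {T1}  orig:{}
  T[1,1] 'c' = {S,T0}  orig:{S}
  T[2,2] 'b' = {T1}  orig:{}
  T[0,1] 'bc' = {S}
  T[1,2] 'cb' = {A}
  T[0,2] 'bcb' = {S}

S ∈ T[0,2] ⇒ YES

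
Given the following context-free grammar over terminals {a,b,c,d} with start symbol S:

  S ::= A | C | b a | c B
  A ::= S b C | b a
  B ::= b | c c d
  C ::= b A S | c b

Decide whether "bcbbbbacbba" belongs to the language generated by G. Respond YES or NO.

CNF form of G:
  S -> S X7 | T0 T1 | T0 X8 | T2 B | T2 T0
  A -> S X4 | T0 T1
  B -> T2 X5 | b
  C -> T0 X6 | T2 T0
  T0 -> b
  T1 -> a
  T2 -> c
  T3 -> d
  X4 -> T0 C
  X5 -> T2 T3
  X6 -> A S
  X7 -> T0 C
  X8 -> A S

CYK table (by increasing span):
  cell(0,0) b: {B,T0}  orig:{B}
  cell(1,1) c: {T2}  orig:{}
  cell(2,2) b: {B,T0}  orig:{B}
  cell(3,3) b: {B,T0}  orig:{B}
  cell(4,4) b: {B,T0}  orig:{B}
  cell(5,5) b: {B,T0}  orig:{B}
  cell(6,6) a: {T1}  orig:{}
  cell(7,7) c: {T2}  orig:{}
  cell(8,8) b: {B,T0}  orig:{B}
  cell(9,9) b: {B,T0}  orig:{B}
  cell(10,10) a: {T1}  orig:{}
  cell(0,1) bc: ∅
  cell(1,2) cb: {C,S}
  cell(2,3) bb: ∅
  cell(3,4) bb: ∅
  cell(4,5) bb: ∅
  cell(5,6) ba: {A,S}
  cell(6,7) ac: ∅
  cell(7,8) cb: {C,S}
  cell(8,9) bb: ∅
  cell(9,10) ba: {A,S}
  cell(0,2) bcb: {X4,X7}  orig:{}
  cell(1,3) cbb: ∅
  cell(2,4) bbb: ∅
  cell(3,5) bbb: ∅
  cell(4,6) bba: ∅
  cell(5,7) bac: ∅
  cell(6,8) acb: ∅
  cell(7,9) cbb: ∅
  cell(8,10) bba: ∅
  cell(0,3) bcbb: ∅
  cell(1,4) cbbb: ∅
  cell(2,5) bbbb: ∅
  cell(3,6) bbba: ∅
  cell(4,7) bbac: ∅
  cell(5,8) bacb: {X6,X8}  orig:{}
  cell(6,9) acbb: ∅
  cell(7,10) cbba: ∅
  cell(0,4) bcbbb: ∅
  cell(1,5) cbbbb: ∅
  cell(2,6) bbbba: ∅
  cell(3,7) bbbac: ∅
  cell(4,8) bbacb: {C,S}
  cell(5,9) bacbb: ∅
  cell(6,10) acbba: ∅
  cell(0,5) bcbbbb: ∅
  cell(1,6) cbbbba: ∅
  cell(2,7) bbbbac: ∅
  cell(3,8) bbbacb: {X4,X7}  orig:{}
  cell(4,9) bbacbb: ∅
  cell(5,10) bacbba: ∅
  cell(0,6) bcbbbba: ∅
  cell(1,7) cbbbbac: ∅
  cell(2,8) bbbbacb: ∅
  cell(3,9) bbbacbb: ∅
  cell(4,10) bbacbba: ∅
  cell(0,7) bcbbbbac: ∅
  cell(1,8) cbbbbacb: {A,S}
  cell(2,9) bbbbacbb: ∅
  cell(3,10) bbbacbba: ∅
  cell(0,8) bcbbbbacb: ∅
  cell(1,9) cbbbbacbb: ∅
  cell(2,10) bbbbacbba: ∅
  cell(0,9) bcbbbbacbb: ∅
  cell(1,10) cbbbbacbba: {X6,X8}  orig:{}
  cell(0,10) bcbbbbacbba: {C,S}

S ∈ T[0,10] ⇒ YES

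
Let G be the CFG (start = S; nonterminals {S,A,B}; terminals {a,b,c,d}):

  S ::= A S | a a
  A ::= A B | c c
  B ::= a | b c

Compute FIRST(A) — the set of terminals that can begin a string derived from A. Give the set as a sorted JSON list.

FIRST sets, iterate to fixpoint:
iter 1:
  A via A→c c: +{c}
  B via B→a: +{a}
  B via B→b c: +{b}
  S via S→A S: +{c}
  S via S→a a: +{a}
  FIRST(S)={a,c}  FIRST(A)={c}  FIRST(B)={a,b}
iter 2: (no change)
  FIRST(S)={a,c}  FIRST(A)={c}  FIRST(B)={a,b}

FIRST(A) = ["c"]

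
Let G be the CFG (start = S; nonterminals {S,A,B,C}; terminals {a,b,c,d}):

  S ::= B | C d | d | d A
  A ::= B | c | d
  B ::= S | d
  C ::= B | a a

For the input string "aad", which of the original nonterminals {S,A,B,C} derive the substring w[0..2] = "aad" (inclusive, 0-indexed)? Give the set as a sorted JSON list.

Convert to CNF:
  S -> C T0 | T0 A | d
  A -> C T0 | T0 A | c | d
  B -> C T0 | T0 A | d
  C -> C T0 | T0 A | T1 T1 | d
  T0 -> d
  T1 -> a

Fill CYK table bottom-up — only the sub-triangle for w[0..2]:
  cell(0,0) a: {T1}  orig:{}
  cell(1,1) a: {T1}  orig:{}
  cell(2,2) d: {A,B,C,S,T0}  orig:{A,B,C,S}
  cell(0,1) aa: {C}
  cell(1,2) ad: ∅
  cell(0,2) aad: {A,B,C,S}

Original NTs in T[0,2] deriving "aad": ["A", "B", "C", "S"]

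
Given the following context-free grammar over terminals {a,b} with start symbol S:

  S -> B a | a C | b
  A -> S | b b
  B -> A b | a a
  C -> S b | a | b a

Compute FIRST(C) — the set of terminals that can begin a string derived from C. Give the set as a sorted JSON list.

FIRST sets, iterate to fixpoint:
iter 1:
  A via A→b b: +{b}
  B via B→A b: +{b}
  B via B→a a: +{a}
  C via C→a: +{a}
  C via C→b a: +{b}
  S via S→B a: +{a,b}
  FIRST(S)={a,b}  FIRST(A)={b}  FIRST(B)={a,b}  FIRST(C)={a,b}
iter 2:
  A via A→S: +{a}
  FIRST(S)={a,b}  FIRST(A)={a,b}  FIRST(B)={a,b}  FIRST(C)={a,b}
iter 3: (no change)
  FIRST(S)={a,b}  FIRST(A)={a,b}  FIRST(B)={a,b}  FIRST(C)={a,b}

FIRST(C) = ["a", "b"]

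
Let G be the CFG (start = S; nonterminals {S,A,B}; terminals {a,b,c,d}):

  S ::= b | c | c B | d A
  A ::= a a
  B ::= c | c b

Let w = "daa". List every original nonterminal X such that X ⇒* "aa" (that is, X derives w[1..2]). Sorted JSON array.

Convert to CNF:
  S -> T1 B | T3 A | b | c
  A -> T0 T0
  B -> T1 T2 | c
  T0 -> a
  T1 -> c
  T2 -> b
  T3 -> d

CYK table (by increasing span) — only the sub-triangle for w[1..2]:
  cell(1,1) a: {T0}  orig:{}
  cell(2,2) a: {T0}  orig:{}
  cell(1,2) aa: {A}

Original NTs in T[1,2] deriving "aa": ["A"]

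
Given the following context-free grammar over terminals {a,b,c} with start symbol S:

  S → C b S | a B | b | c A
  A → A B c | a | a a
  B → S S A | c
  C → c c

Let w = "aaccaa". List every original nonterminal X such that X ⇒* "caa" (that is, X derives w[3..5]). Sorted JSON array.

Convert to CNF:
  S -> C X5 | T0 A | T1 B | b
  A -> A X3 | T1 T1 | a
  B -> S X4 | c
  C -> T0 T0
  T0 -> c
  T1 -> a
  T2 -> b
  X3 -> B T0
  X4 -> S A
  X5 -> T2 S

Fill CYK table bottom-up (cells [i..j] with 3 ≤ i ≤ j ≤ 5 only):
  cell(3,3) c: {B,T0}  orig:{B}
  cell(4,4) a: {A,T1}  orig:{A}
  cell(5,5) a: {A,T1}  orig:{A}
  cell(3,4) ca: {S}
  cell(4,5) aa: {A}
  cell(3,5) caa: {S,X4}  orig:{S}

Original NTs in T[3,5] deriving "caa": ["S"]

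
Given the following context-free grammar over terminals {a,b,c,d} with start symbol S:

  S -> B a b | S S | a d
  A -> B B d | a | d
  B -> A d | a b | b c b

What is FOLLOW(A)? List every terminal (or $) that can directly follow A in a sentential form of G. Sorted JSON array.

FIRST sets, iterate to fixpoint:
pass 1:
  A via A→a: +{a}
  A via A→d: +{d}
  B via B→A d: +{a,d}
  B via B→b c b: +{b}
  S via S→B a b: +{a,b,d}
  S: {a,b,d}  A: {a,d}  B: {a,b,d}
pass 2:
  A via A→B B d: +{b}
  S: {a,b,d}  A: {a,b,d}  B: {a,b,d}
pass 3: (stable)
  S: {a,b,d}  A: {a,b,d}  B: {a,b,d}

FOLLOW sets:
initialize: $ ∈ FOLLOW(S)
round 1:
  A→B B d: FOLLOW(B) ⊇ FIRST(B) = {a,b,d}; new: +{a,b,d}
  B→A d: FOLLOW(A) ⊇ FIRST(d) = {d}; new: +{d}
  S→S S: FOLLOW(S) ⊇ FIRST(S) = {a,b,d}; new: +{a,b,d}
  FOLLOW[S]={$,a,b,d}  FOLLOW[A]={d}  FOLLOW[B]={a,b,d}
round 2: done
  FOLLOW[S]={$,a,b,d}  FOLLOW[A]={d}  FOLLOW[B]={a,b,d}

FOLLOW(A) = ["d"]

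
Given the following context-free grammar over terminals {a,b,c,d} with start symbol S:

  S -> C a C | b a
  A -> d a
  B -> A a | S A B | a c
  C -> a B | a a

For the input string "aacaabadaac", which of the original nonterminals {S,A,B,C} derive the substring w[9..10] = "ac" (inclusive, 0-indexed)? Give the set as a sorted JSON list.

CNF form of G:
  S -> C X5 | T3 T1
  A -> T0 T1
  B -> A T1 | S X4 | T1 T2
  C -> T1 B | T1 T1
  T0 -> d
  T1 -> a
  T2 -> c
  T3 -> b
  X4 -> A B
  X5 -> T1 C

Fill CYK table bottom-up, restricted to cells inside w[9..10]:
  T[9,9] 'a' = {T1}  orig:{}
  T[10,10] 'c' = {T2}  orig:{}
  T[9,10] 'ac' = {B}

Original NTs in T[9,10] deriving "ac": ["B"]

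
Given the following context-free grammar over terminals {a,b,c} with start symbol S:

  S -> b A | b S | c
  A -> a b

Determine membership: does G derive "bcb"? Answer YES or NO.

Convert to CNF:
  S -> T1 A | T1 S | c
  A -> T0 T1
  T0 -> a
  T1 -> b

CYK table (by increasing span):
  [0..0]={T1}  "b"  orig:{}
  [1..1]={S}  "c"
  [2..2]={T1}  "b"  orig:{}
  [0..1]={S}  "bc"
  [1..2]=∅  "cb"
  [0..2]=∅  "bcb"

S ∉ T[0,2] ⇒ NO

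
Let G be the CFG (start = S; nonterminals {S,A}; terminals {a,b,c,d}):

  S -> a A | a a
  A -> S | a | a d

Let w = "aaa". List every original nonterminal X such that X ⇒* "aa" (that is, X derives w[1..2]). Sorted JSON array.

CNF form of G:
  S -> T0 A | T0 T0
  A -> T0 A | T0 T0 | T0 T1 | a
  T0 -> a
  T1 -> d

CYK fill — only the sub-triangle for w[1..2]:
  T[1,1] 'a' = {A,T0}  orig:{A}
  T[2,2] 'a' = {A,T0}  orig:{A}
  T[1,2] 'aa' = {A,S}

Original NTs in T[1,2] deriving "aa": ["A", "S"]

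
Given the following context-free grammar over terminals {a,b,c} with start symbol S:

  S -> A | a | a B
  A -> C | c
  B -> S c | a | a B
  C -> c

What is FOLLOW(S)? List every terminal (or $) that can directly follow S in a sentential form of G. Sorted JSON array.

FIRST sets, iterate to fixpoint:
round 1:
  A via A→c: +{c}
  B via B→a: +{a}
  C via C→c: +{c}
  S via S→A: +{c}
  S via S→a: +{a}
  S: {a,c}  A: {c}  B: {a}  C: {c}
round 2:
  B via B→S c: +{c}
  S: {a,c}  A: {c}  B: {a,c}  C: {c}
round 3: (no change)
  S: {a,c}  A: {c}  B: {a,c}  C: {c}

FOLLOW iteration:
FOLLOW(S) := {$}
round 1:
  B→S c: FOLLOW(S) ⊇ FIRST(c) = {c}; new: +{c}
  S→A: FOLLOW(A) ⊇ FOLLOW(S) ⊇ {$,c}; new: +{$,c}
  S→a B: FOLLOW(B) ⊇ FOLLOW(S) ⊇ {$,c}; new: +{$,c}
  S: {$,c}  A: {$,c}  B: {$,c}  C: {}
round 2:
  A→C: FOLLOW(C) ⊇ FOLLOW(A) ⊇ {$,c}; new: +{$,c}
  S: {$,c}  A: {$,c}  B: {$,c}  C: {$,c}
round 3: (stable)
  S: {$,c}  A: {$,c}  B: {$,c}  C: {$,c}

FOLLOW(S) = ["$", "c"]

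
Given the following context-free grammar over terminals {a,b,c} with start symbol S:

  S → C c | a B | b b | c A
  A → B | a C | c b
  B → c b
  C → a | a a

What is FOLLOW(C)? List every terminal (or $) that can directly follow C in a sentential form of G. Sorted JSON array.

FIRST sets, iterate to fixpoint:
pass 1:
  A via A→a C: +{a}
  A via A→c b: +{c}
  B via B→c b: +{c}
  C via C→a: +{a}
  S via S→C c: +{a}
  S via S→b b: +{b}
  S via S→c A: +{c}
  S: {a,b,c}  A: {a,c}  B: {c}  C: {a}
pass 2: — fixpoint
  S: {a,b,c}  A: {a,c}  B: {c}  C: {a}

FOLLOW sets:
seed FOLLOW(S) with $
iter 1:
  S→C c: FOLLOW(C) ⊇ FIRST(c) = {c}; new: +{c}
  S→a B: FOLLOW(B) ⊇ FOLLOW(S) ⊇ {$}; new: +{$}
  S→c A: FOLLOW(A) ⊇ FOLLOW(S) ⊇ {$}; new: +{$}
  FOLLOW[S]={$}  FOLLOW[A]={$}  FOLLOW[B]={$}  FOLLOW[C]={c}
iter 2:
  A→a C: FOLLOW(C) ⊇ FOLLOW(A) ⊇ {$}; new: +{$}
  FOLLOW[S]={$}  FOLLOW[A]={$}  FOLLOW[B]={$}  FOLLOW[C]={$,c}
iter 3: (stable)
  FOLLOW[S]={$}  FOLLOW[A]={$}  FOLLOW[B]={$}  FOLLOW[C]={$,c}

FOLLOW(C) = ["$", "c"]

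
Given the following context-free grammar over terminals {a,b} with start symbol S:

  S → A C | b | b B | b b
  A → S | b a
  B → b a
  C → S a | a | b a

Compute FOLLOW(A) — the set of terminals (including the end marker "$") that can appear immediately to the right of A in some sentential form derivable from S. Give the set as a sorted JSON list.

Compute FIRST by fixpoint:
pass 1:
  A via A→b a: +{b}
  B via B→b a: +{b}
  C via C→a: +{a}
  C via C→b a: +{b}
  S via S→A C: +{b}
  S: {b}  A: {b}  B: {b}  C: {a,b}
pass 2: done
  S: {b}  A: {b}  B: {b}  C: {a,b}

FOLLOW sets:
FOLLOW(S) := {$}
pass 1:
  C→S a: FOLLOW(S) ⊇ FIRST(a) = {a}; new: +{a}
  S→A C: FOLLOW(A) ⊇ FIRST(C) = {a,b}; new: +{a,b}
  S→A C: FOLLOW(C) ⊇ FOLLOW(S) ⊇ {$,a}; new: +{$,a}
  S→b B: FOLLOW(B) ⊇ FOLLOW(S) ⊇ {$,a}; new: +{$,a}
  FOLLOW(S)={$,a}  FOLLOW(A)={a,b}  FOLLOW(B)={$,a}  FOLLOW(C)={$,a}
pass 2:
  A→S: FOLLOW(S) ⊇ FOLLOW(A) ⊇ {a,b}; new: +{b}
  S→A C: FOLLOW(C) ⊇ FOLLOW(S) ⊇ {$,a,b}; new: +{b}
  S→b B: FOLLOW(B) ⊇ FOLLOW(S) ⊇ {$,a,b}; new: +{b}
  FOLLOW(S)={$,a,b}  FOLLOW(A)={a,b}  FOLLOW(B)={$,a,b}  FOLLOW(C)={$,a,b}
pass 3: (no change)
  FOLLOW(S)={$,a,b}  FOLLOW(A)={a,b}  FOLLOW(B)={$,a,b}  FOLLOW(C)={$,a,b}

FOLLOW(A) = ["a", "b"]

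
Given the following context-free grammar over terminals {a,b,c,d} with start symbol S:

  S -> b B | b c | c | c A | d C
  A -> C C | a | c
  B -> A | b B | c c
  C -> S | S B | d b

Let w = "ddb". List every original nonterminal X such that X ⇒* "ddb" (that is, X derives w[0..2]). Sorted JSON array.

CNF form of G:
  S -> T0 B | T0 T1 | T1 A | T2 C | c
  A -> C C | a | c
  B -> C C | T0 B | T1 T1 | a | c
  C -> S B | T0 B | T0 T1 | T1 A | T2 C | T2 T0 | c
  T0 -> b
  T1 -> c
  T2 -> d

CYK fill (cells [i..j] with 0 ≤ i ≤ j ≤ 2 only):
  T[0,0] 'd' = {T2}  orig:{}
  T[1,1] 'd' = {T2}  orig:{}
  T[2,2] 'b' = {T0}  orig:{}
  T[0,1] 'dd' = ∅
  T[1,2] 'db' = {C}
  T[0,2] 'ddb' = {C,S}

Original NTs in T[0,2] deriving "ddb": ["C", "S"]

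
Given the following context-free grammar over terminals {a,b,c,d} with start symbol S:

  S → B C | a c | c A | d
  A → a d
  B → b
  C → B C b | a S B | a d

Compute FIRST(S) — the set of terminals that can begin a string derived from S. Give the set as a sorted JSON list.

Compute FIRST by fixpoint:
round 1:
  A via A→a d: +{a}
  B via B→b: +{b}
  C via C→B C b: +{b}
  C via C→a S B: +{a}
  S via S→B C: +{b}
  S via S→a c: +{a}
  S via S→c A: +{c}
  S via S→d: +{d}
  S: {a,b,c,d}  A: {a}  B: {b}  C: {a,b}
round 2: (no change)
  S: {a,b,c,d}  A: {a}  B: {b}  C: {a,b}

FIRST(S) = ["a", "b", "c", "d"]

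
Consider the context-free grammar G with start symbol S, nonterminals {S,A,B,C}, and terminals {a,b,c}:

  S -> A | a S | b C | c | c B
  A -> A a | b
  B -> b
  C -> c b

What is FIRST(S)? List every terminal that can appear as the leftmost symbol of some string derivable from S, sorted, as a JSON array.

FIRST sets, iterate to fixpoint:
iter 1:
  A via A→b: +{b}
  B via B→b: +{b}
  C via C→c b: +{c}
  S via S→A: +{b}
  S via S→a S: +{a}
  S via S→c: +{c}
  S: {a,b,c}  A: {b}  B: {b}  C: {c}
iter 2: done
  S: {a,b,c}  A: {b}  B: {b}  C: {c}

FIRST(S) = ["a", "b", "c"]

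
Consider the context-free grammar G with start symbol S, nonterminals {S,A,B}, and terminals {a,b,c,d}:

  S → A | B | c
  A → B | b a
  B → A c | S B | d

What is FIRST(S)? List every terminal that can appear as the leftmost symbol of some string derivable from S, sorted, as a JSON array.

FIRST iteration:
round 1:
  A via A→b a: +{b}
  B via B→A c: +{b}
  B via B→d: +{d}
  S via S→A: +{b}
  S via S→B: +{d}
  S via S→c: +{c}
  FIRST(S)={b,c,d}  FIRST(A)={b}  FIRST(B)={b,d}
round 2:
  A via A→B: +{d}
  B via B→S B: +{c}
  FIRST(S)={b,c,d}  FIRST(A)={b,d}  FIRST(B)={b,c,d}
round 3:
  A via A→B: +{c}
  FIRST(S)={b,c,d}  FIRST(A)={b,c,d}  FIRST(B)={b,c,d}
round 4: (stable)
  FIRST(S)={b,c,d}  FIRST(A)={b,c,d}  FIRST(B)={b,c,d}

FIRST(S) = ["b", "c", "d"]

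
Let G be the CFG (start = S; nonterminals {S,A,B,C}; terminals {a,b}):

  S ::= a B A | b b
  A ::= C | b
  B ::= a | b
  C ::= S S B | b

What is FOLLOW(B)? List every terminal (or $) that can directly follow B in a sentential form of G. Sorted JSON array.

FIRST iteration:
[1]
  A via A→b: +{b}
  B via B→a: +{a}
  B via B→b: +{b}
  C via C→b: +{b}
  S via S→a B A: +{a}
  S via S→b b: +{b}
  FIRST[S]={a,b}  FIRST[A]={b}  FIRST[B]={a,b}  FIRST[C]={b}
[2]
  C via C→S S B: +{a}
  FIRST[S]={a,b}  FIRST[A]={b}  FIRST[B]={a,b}  FIRST[C]={a,b}
[3]
  A via A→C: +{a}
  FIRST[S]={a,b}  FIRST[A]={a,b}  FIRST[B]={a,b}  FIRST[C]={a,b}
[4] — fixpoint
  FIRST[S]={a,b}  FIRST[A]={a,b}  FIRST[B]={a,b}  FIRST[C]={a,b}

Compute FOLLOW by fixpoint:
FOLLOW(S) := {$}
iter 1:
  C→S S B: FOLLOW(S) ⊇ FIRST(S) = {a,b}; new: +{a,b}
  S→a B A: FOLLOW(B) ⊇ FIRST(A) = {a,b}; new: +{a,b}
  S→a B A: FOLLOW(A) ⊇ FOLLOW(S) ⊇ {$,a,b}; new: +{$,a,b}
  S: {$,a,b}  A: {$,a,b}  B: {a,b}  C: {}
iter 2:
  A→C: FOLLOW(C) ⊇ FOLLOW(A) ⊇ {$,a,b}; new: +{$,a,b}
  C→S S B: FOLLOW(B) ⊇ FOLLOW(C) ⊇ {$,a,b}; new: +{$}
  S: {$,a,b}  A: {$,a,b}  B: {$,a,b}  C: {$,a,b}
iter 3: (stable)
  S: {$,a,b}  A: {$,a,b}  B: {$,a,b}  C: {$,a,b}

FOLLOW(B) = ["$", "a", "b"]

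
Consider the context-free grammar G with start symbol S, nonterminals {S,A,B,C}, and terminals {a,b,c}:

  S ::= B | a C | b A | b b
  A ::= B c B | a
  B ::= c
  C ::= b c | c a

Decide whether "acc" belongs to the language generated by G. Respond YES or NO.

Convert to CNF:
  S -> T1 A | T1 T1 | T2 C | c
  A -> B X3 | a
  B -> c
  C -> T0 T2 | T1 T0
  T0 -> c
  T1 -> b
  T2 -> a
  X3 -> T0 B

CYK fill:
  [0..0]={A,T2}  "a"  orig:{A}
  [1..1]={B,S,T0}  "c"  orig:{B,S}
  [2..2]={B,S,T0}  "c"  orig:{B,S}
  [0..1]=∅  "ac"
  [1..2]={X3}  "cc"  orig:{}
  [0..2]=∅  "acc"

S ∉ T[0,2] ⇒ NO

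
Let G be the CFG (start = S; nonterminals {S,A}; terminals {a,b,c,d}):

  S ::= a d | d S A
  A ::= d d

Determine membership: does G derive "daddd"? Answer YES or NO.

Convert to CNF:
  S -> T0 X2 | T1 T0
  A -> T0 T0
  T0 -> d
  T1 -> a
  X2 -> S A

Fill CYK table bottom-up:
  [0..0]={T0}  "d"  orig:{}
  [1..1]={T1}  "a"  orig:{}
  [2..2]={T0}  "d"  orig:{}
  [3..3]={T0}  "d"  orig:{}
  [4..4]={T0}  "d"  orig:{}
  [0..1]=∅  "da"
  [1..2]={S}  "ad"
  [2..3]={A}  "dd"
  [3..4]={A}  "dd"
  [0..2]=∅  "dad"
  [1..3]=∅  "add"
  [2..4]=∅  "ddd"
  [0..3]=∅  "dadd"
  [1..4]={X2}  "addd"  orig:{}
  [0..4]={S}  "daddd"

S ∈ T[0,4] ⇒ YES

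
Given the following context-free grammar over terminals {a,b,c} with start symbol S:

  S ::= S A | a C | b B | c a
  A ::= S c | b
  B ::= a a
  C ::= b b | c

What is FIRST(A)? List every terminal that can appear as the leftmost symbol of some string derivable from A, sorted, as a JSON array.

FIRST sets, iterate to fixpoint:
iter 1:
  A via A→b: +{b}
  B via B→a a: +{a}
  C via C→b b: +{b}
  C via C→c: +{c}
  S via S→a C: +{a}
  S via S→b B: +{b}
  S via S→c a: +{c}
  FIRST(S)={a,b,c}  FIRST(A)={b}  FIRST(B)={a}  FIRST(C)={b,c}
iter 2:
  A via A→S c: +{a,c}
  FIRST(S)={a,b,c}  FIRST(A)={a,b,c}  FIRST(B)={a}  FIRST(C)={b,c}
iter 3: (stable)
  FIRST(S)={a,b,c}  FIRST(A)={a,b,c}  FIRST(B)={a}  FIRST(C)={b,c}

FIRST(A) = ["a", "b", "c"]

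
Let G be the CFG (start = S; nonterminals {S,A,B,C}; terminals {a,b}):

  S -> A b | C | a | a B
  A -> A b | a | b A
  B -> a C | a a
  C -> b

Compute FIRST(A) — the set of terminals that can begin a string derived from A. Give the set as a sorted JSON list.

FIRST sets, iterate to fixpoint:
round 1:
  A via A→a: +{a}
  A via A→b A: +{b}
  B via B→a C: +{a}
  C via C→b: +{b}
  S via S→A b: +{a,b}
  S: {a,b}  A: {a,b}  B: {a}  C: {b}
round 2: (stable)
  S: {a,b}  A: {a,b}  B: {a}  C: {b}

FIRST(A) = ["a", "b"]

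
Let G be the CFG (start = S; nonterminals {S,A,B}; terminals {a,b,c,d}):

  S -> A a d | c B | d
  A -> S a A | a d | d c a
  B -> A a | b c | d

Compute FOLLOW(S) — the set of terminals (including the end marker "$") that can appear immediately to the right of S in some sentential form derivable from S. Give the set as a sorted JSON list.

FIRST sets, iterate to fixpoint:
[1]
  A via A→a d: +{a}
  A via A→d c a: +{d}
  B via B→A a: +{a,d}
  B via B→b c: +{b}
  S via S→A a d: +{a,d}
  S via S→c B: +{c}
  FIRST(S)={a,c,d}  FIRST(A)={a,d}  FIRST(B)={a,b,d}
[2]
  A via A→S a A: +{c}
  B via B→A a: +{c}
  FIRST(S)={a,c,d}  FIRST(A)={a,c,d}  FIRST(B)={a,b,c,d}
[3] (stable)
  FIRST(S)={a,c,d}  FIRST(A)={a,c,d}  FIRST(B)={a,b,c,d}

Compute FOLLOW by fixpoint:
FOLLOW(S) := {$}
iter 1:
  A→S a A: FOLLOW(S) ⊇ FIRST(a) = {a}; new: +{a}
  B→A a: FOLLOW(A) ⊇ FIRST(a) = {a}; new: +{a}
  S→c B: FOLLOW(B) ⊇ FOLLOW(S) ⊇ {$,a}; new: +{$,a}
  S: {$,a}  A: {a}  B: {$,a}
iter 2: (no change)
  S: {$,a}  A: {a}  B: {$,a}

FOLLOW(S) = ["$", "a"]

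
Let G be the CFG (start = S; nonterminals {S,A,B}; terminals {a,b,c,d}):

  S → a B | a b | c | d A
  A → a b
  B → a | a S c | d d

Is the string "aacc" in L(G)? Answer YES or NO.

Convert to CNF:
  S -> T0 B | T0 T1 | T3 A | c
  A -> T0 T1
  B -> T0 X4 | T3 T3 | a
  T0 -> a
  T1 -> b
  T2 -> c
  T3 -> d
  X4 -> S T2

CYK table (by increasing span):
  [0..0]={B,T0}  "a"  orig:{B}
  [1..1]={B,T0}  "a"  orig:{B}
  [2..2]={S,T2}  "c"  orig:{S}
  [3..3]={S,T2}  "c"  orig:{S}
  [0..1]={S}  "aa"
  [1..2]=∅  "ac"
  [2..3]={X4}  "cc"  orig:{}
  [0..2]={X4}  "aac"  orig:{}
  [1..3]={B}  "acc"
  [0..3]={S}  "aacc"

S ∈ T[0,3] ⇒ YES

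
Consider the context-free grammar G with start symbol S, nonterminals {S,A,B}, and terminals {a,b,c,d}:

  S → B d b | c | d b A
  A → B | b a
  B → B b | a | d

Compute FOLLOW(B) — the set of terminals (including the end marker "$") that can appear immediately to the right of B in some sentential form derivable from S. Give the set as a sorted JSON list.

FIRST sets, iterate to fixpoint:
iter 1:
  A via A→b a: +{b}
  B via B→a: +{a}
  B via B→d: +{d}
  S via S→B d b: +{a,d}
  S via S→c: +{c}
  S: {a,c,d}  A: {b}  B: {a,d}
iter 2:
  A via A→B: +{a,d}
  S: {a,c,d}  A: {a,b,d}  B: {a,d}
iter 3: — fixpoint
  S: {a,c,d}  A: {a,b,d}  B: {a,d}

Compute FOLLOW by fixpoint:
initialize: $ ∈ FOLLOW(S)
pass 1:
  B→B b: FOLLOW(B) ⊇ FIRST(b) = {b}; new: +{b}
  S→B d b: FOLLOW(B) ⊇ FIRST(d) = {d}; new: +{d}
  S→d b A: FOLLOW(A) ⊇ FOLLOW(S) ⊇ {$}; new: +{$}
  FOLLOW(S)={$}  FOLLOW(A)={$}  FOLLOW(B)={b,d}
pass 2:
  A→B: FOLLOW(B) ⊇ FOLLOW(A) ⊇ {$}; new: +{$}
  FOLLOW(S)={$}  FOLLOW(A)={$}  FOLLOW(B)={$,b,d}
pass 3: done
  FOLLOW(S)={$}  FOLLOW(A)={$}  FOLLOW(B)={$,b,d}

FOLLOW(B) = ["$", "b", "d"]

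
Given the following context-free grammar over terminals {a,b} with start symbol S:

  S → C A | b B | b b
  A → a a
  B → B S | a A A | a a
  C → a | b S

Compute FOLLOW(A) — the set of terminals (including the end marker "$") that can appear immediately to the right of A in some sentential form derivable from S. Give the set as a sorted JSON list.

FIRST sets, iterate to fixpoint:
[1]
  A via A→a a: +{a}
  B via B→a A A: +{a}
  C via C→a: +{a}
  C via C→b S: +{b}
  S via S→C A: +{a,b}
  FIRST[S]={a,b}  FIRST[A]={a}  FIRST[B]={a}  FIRST[C]={a,b}
[2] — fixpoint
  FIRST[S]={a,b}  FIRST[A]={a}  FIRST[B]={a}  FIRST[C]={a,b}

Compute FOLLOW by fixpoint:
seed FOLLOW(S) with $
round 1:
  B→B S: FOLLOW(B) ⊇ FIRST(S) = {a,b}; new: +{a,b}
  B→B S: FOLLOW(S) ⊇ FOLLOW(B) ⊇ {a,b}; new: +{a,b}
  B→a A A: FOLLOW(A) ⊇ FIRST(A) = {a}; new: +{a}
  B→a A A: FOLLOW(A) ⊇ FOLLOW(B) ⊇ {a,b}; new: +{b}
  S→C A: FOLLOW(C) ⊇ FIRST(A) = {a}; new: +{a}
  S→C A: FOLLOW(A) ⊇ FOLLOW(S) ⊇ {$,a,b}; new: +{$}
  S→b B: FOLLOW(B) ⊇ FOLLOW(S) ⊇ {$,a,b}; new: +{$}
  S: {$,a,b}  A: {$,a,b}  B: {$,a,b}  C: {a}
round 2: (stable)
  S: {$,a,b}  A: {$,a,b}  B: {$,a,b}  C: {a}

FOLLOW(A) = ["$", "a", "b"]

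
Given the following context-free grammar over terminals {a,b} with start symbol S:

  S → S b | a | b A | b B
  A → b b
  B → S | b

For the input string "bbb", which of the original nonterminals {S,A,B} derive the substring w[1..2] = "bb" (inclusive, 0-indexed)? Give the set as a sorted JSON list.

CNF form of G:
  S -> S T0 | T0 A | T0 B | a
  A -> T0 T0
  B -> S T0 | T0 A | T0 B | a | b
  T0 -> b

CYK table (by increasing span), restricted to cells inside w[1..2]:
  cell(1,1) b: {B,T0}  orig:{B}
  cell(2,2) b: {B,T0}  orig:{B}
  cell(1,2) bb: {A,B,S}

Original NTs in T[1,2] deriving "bb": ["A", "B", "S"]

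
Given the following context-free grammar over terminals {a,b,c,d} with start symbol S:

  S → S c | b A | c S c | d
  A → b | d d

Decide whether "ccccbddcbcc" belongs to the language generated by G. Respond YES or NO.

Convert to CNF:
  S -> S T1 | T1 X3 | T2 A | d
  A -> T0 T0 | b
  T0 -> d
  T1 -> c
  T2 -> b
  X3 -> S T1

CYK fill:
  T[0,0] 'c' = {T1}  orig:{}
  T[1,1] 'c' = {T1}  orig:{}
  T[2,2] 'c' = {T1}  orig:{}
  T[3,3] 'c' = {T1}  orig:{}
  T[4,4] 'b' = {A,T2}  orig:{A}
  T[5,5] 'd' = {S,T0}  orig:{S}
  T[6,6] 'd' = {S,T0}  orig:{S}
  T[7,7] 'c' = {T1}  orig:{}
  T[8,8] 'b' = {A,T2}  orig:{A}
  T[9,9] 'c' = {T1}  orig:{}
  T[10,10] 'c' = {T1}  orig:{}
  T[0,1] 'cc' = ∅
  T[1,2] 'cc' = ∅
  T[2,3] 'cc' = ∅
  T[3,4] 'cb' = ∅
  T[4,5] 'bd' = ∅
  T[5,6] 'dd' = {A}
  T[6,7] 'dc' = {S,X3}  orig:{S}
  T[7,8] 'cb' = ∅
  T[8,9] 'bc' = ∅
  T[9,10] 'cc' = ∅
  T[0,2] 'ccc' = ∅
  T[1,3] 'ccc' = ∅
  T[2,4] 'ccb' = ∅
  T[3,5] 'cbd' = ∅
  T[4,6] 'bdd' = {S}
  T[5,7] 'ddc' = ∅
  T[6,8] 'dcb' = ∅
  T[7,9] 'cbc' = ∅
  T[8,10] 'bcc' = ∅
  T[0,3] 'cccc' = ∅
  T[1,4] 'cccb' = ∅
  T[2,5] 'ccbd' = ∅
  T[3,6] 'cbdd' = ∅
  T[4,7] 'bddc' = {S,X3}  orig:{S}
  T[5,8] 'ddcb' = ∅
  T[6,9] 'dcbc' = ∅
  T[7,10] 'cbcc' = ∅
  T[0,4] 'ccccb' = ∅
  T[1,5] 'cccbd' = ∅
  T[2,6] 'ccbdd' = ∅
  T[3,7] 'cbddc' = {S}
  T[4,8] 'bddcb' = ∅
  T[5,9] 'ddcbc' = ∅
  T[6,10] 'dcbcc' = ∅
  T[0,5] 'ccccbd' = ∅
  T[1,6] 'cccbdd' = ∅
  T[2,7] 'ccbddc' = ∅
  T[3,8] 'cbddcb' = ∅
  T[4,9] 'bddcbc' = ∅
  T[5,10] 'ddcbcc' = ∅
  T[0,6] 'ccccbdd' = ∅
  T[1,7] 'cccbddc' = ∅
  T[2,8] 'ccbddcb' = ∅
  T[3,9] 'cbddcbc' = ∅
  T[4,10] 'bddcbcc' = ∅
  T[0,7] 'ccccbddc' = ∅
  T[1,8] 'cccbddcb' = ∅
  T[2,9] 'ccbddcbc' = ∅
  T[3,10] 'cbddcbcc' = ∅
  T[0,8] 'ccccbddcb' = ∅
  T[1,9] 'cccbddcbc' = ∅
  T[2,10] 'ccbddcbcc' = ∅
  T[0,9] 'ccccbddcbc' = ∅
  T[1,10] 'cccbddcbcc' = ∅
  T[0,10] 'ccccbddcbcc' = ∅

S ∉ T[0,10] ⇒ NO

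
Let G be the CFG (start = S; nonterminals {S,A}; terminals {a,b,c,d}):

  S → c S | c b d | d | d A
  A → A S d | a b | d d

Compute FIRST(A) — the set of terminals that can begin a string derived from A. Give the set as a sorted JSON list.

FIRST sets, iterate to fixpoint:
round 1:
  A via A→a b: +{a}
  A via A→d d: +{d}
  S via S→c S: +{c}
  S via S→d: +{d}
  S: {c,d}  A: {a,d}
round 2: done
  S: {c,d}  A: {a,d}

FIRST(A) = ["a", "d"]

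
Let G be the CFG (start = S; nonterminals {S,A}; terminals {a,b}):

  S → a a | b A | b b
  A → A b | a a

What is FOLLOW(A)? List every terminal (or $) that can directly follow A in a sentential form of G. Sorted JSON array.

FIRST iteration:
[1]
  A via A→a a: +{a}
  S via S→a a: +{a}
  S via S→b A: +{b}
  FIRST(S)={a,b}  FIRST(A)={a}
[2] (no change)
  FIRST(S)={a,b}  FIRST(A)={a}

FOLLOW sets:
FOLLOW(S) := {$}
round 1:
  A→A b: FOLLOW(A) ⊇ FIRST(b) = {b}; new: +{b}
  S→b A: FOLLOW(A) ⊇ FOLLOW(S) ⊇ {$}; new: +{$}
  FOLLOW[S]={$}  FOLLOW[A]={$,b}
round 2: done
  FOLLOW[S]={$}  FOLLOW[A]={$,b}

FOLLOW(A) = ["$", "b"]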